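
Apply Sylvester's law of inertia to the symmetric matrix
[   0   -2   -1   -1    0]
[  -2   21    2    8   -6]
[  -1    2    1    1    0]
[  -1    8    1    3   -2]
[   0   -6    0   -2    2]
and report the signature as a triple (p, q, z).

step 0: pivot 21 → sign +
step 1: pivot -4/21 → sign −
step 2: pivot 17/4 → sign +
step 3: pivot -2/17 → sign −
step 4: row/col 4 already zero → sign 0
signature = (2, 2, 1)

Answer: (2, 2, 1)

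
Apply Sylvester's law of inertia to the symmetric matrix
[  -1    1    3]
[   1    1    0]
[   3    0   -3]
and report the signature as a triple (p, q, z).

step 0: pivot -1 → sign −
step 1: pivot 2 → sign +
step 2: pivot 3/2 → sign +
signature = (2, 1, 0)

Answer: (2, 1, 0)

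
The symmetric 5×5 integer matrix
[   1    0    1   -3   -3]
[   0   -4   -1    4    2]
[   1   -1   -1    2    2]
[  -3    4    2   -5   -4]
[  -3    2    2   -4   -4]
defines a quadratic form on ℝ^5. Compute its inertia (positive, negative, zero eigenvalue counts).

step 0: pivot 1 → sign +
step 1: pivot -4 → sign −
step 2: pivot -7/4 → sign −
step 3: pivot -6/7 → sign −
step 4: pivot 1/6 → sign +
signature = (2, 3, 0)

Answer: (2, 3, 0)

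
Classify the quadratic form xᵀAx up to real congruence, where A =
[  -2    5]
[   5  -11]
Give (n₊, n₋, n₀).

step 0: pivot -2 → sign −
step 1: pivot 3/2 → sign +
signature = (1, 1, 0)

Answer: (1, 1, 0)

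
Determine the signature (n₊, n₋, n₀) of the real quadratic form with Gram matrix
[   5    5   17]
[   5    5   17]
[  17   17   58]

Answer: (2, 0, 1)

Derivation:
step 0: pivot 5 → sign +
step 1: pivot 1/5 → sign +
step 2: row/col 2 already zero → sign 0
signature = (2, 0, 1)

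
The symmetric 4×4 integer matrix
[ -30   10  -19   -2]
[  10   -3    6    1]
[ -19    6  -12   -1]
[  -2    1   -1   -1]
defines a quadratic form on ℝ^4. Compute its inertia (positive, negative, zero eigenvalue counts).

Answer: (1, 2, 1)

Derivation:
step 0: pivot -30 → sign −
step 1: pivot 1/3 → sign +
step 2: pivot -3/10 → sign −
step 3: row/col 3 already zero → sign 0
signature = (1, 2, 1)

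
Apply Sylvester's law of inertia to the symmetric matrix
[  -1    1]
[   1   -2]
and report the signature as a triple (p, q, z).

step 0: pivot -1 → sign −
step 1: pivot -1 → sign −
signature = (0, 2, 0)

Answer: (0, 2, 0)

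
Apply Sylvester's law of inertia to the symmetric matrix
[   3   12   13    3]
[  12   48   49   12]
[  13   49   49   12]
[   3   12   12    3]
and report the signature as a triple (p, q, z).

Answer: (2, 1, 1)

Derivation:
step 0: pivot 3 → sign +
step 1: pivot -22/3 → sign −
step 2: pivot 27/22 → sign +
step 3: row/col 3 already zero → sign 0
signature = (2, 1, 1)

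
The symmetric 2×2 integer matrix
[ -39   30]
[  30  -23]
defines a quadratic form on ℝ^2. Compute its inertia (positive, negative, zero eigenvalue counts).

step 0: pivot -39 → sign −
step 1: pivot 1/13 → sign +
signature = (1, 1, 0)

Answer: (1, 1, 0)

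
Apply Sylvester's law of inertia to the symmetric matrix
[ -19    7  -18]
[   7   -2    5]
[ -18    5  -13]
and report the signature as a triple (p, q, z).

Answer: (1, 2, 0)

Derivation:
step 0: pivot -19 → sign −
step 1: pivot 11/19 → sign +
step 2: pivot -6/11 → sign −
signature = (1, 2, 0)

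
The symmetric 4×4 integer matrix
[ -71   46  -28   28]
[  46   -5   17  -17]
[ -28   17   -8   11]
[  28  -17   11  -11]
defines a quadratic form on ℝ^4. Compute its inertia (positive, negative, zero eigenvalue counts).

Answer: (2, 2, 0)

Derivation:
step 0: pivot -71 → sign −
step 1: pivot 1761/71 → sign +
step 2: pivot 1755/587 → sign +
step 3: pivot -2/195 → sign −
signature = (2, 2, 0)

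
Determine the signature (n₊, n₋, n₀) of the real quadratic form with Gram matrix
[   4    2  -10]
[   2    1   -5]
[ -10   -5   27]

step 0: pivot 4 → sign +
step 1: pivot 2 → sign +
step 2: row/col 2 already zero → sign 0
signature = (2, 0, 1)

Answer: (2, 0, 1)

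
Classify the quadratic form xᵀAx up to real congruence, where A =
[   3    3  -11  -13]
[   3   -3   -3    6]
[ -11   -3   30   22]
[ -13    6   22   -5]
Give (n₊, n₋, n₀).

step 0: pivot 3 → sign +
step 1: pivot -6 → sign −
step 2: pivot 1/3 → sign +
step 3: pivot -3/2 → sign −
signature = (2, 2, 0)

Answer: (2, 2, 0)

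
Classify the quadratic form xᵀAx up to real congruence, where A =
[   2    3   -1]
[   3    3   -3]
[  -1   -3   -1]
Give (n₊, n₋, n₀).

step 0: pivot 2 → sign +
step 1: pivot -3/2 → sign −
step 2: row/col 2 already zero → sign 0
signature = (1, 1, 1)

Answer: (1, 1, 1)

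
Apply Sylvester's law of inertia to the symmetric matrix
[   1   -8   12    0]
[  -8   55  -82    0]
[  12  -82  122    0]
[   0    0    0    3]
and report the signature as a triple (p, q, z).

Answer: (2, 2, 0)

Derivation:
step 0: pivot 1 → sign +
step 1: pivot -9 → sign −
step 2: pivot -2/9 → sign −
step 3: pivot 3 → sign +
signature = (2, 2, 0)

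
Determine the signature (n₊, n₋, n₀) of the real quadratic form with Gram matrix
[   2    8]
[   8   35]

step 0: pivot 2 → sign +
step 1: pivot 3 → sign +
signature = (2, 0, 0)

Answer: (2, 0, 0)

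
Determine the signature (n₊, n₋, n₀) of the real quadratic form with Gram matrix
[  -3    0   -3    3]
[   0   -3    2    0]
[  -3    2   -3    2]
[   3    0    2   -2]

step 0: pivot -3 → sign −
step 1: pivot -3 → sign −
step 2: pivot 4/3 → sign +
step 3: pivot 1/4 → sign +
signature = (2, 2, 0)

Answer: (2, 2, 0)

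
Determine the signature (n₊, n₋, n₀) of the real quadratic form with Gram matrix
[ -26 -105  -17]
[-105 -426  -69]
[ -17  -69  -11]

Answer: (1, 2, 0)

Derivation:
step 0: pivot -26 → sign −
step 1: pivot -51/26 → sign −
step 2: pivot 3/17 → sign +
signature = (1, 2, 0)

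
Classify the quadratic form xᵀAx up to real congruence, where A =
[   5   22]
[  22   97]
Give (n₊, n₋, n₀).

step 0: pivot 5 → sign +
step 1: pivot 1/5 → sign +
signature = (2, 0, 0)

Answer: (2, 0, 0)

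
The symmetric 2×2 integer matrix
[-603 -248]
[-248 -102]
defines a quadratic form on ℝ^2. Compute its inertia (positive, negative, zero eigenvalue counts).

Answer: (0, 2, 0)

Derivation:
step 0: pivot -603 → sign −
step 1: pivot -2/603 → sign −
signature = (0, 2, 0)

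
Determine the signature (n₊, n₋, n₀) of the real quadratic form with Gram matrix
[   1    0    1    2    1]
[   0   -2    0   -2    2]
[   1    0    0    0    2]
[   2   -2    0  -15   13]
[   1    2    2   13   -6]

Answer: (1, 4, 0)

Derivation:
step 0: pivot 1 → sign +
step 1: pivot -2 → sign −
step 2: pivot -1 → sign −
step 3: pivot -13 → sign −
step 4: pivot -3/13 → sign −
signature = (1, 4, 0)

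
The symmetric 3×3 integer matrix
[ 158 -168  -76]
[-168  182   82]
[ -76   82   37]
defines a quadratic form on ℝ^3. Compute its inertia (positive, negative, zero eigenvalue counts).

Answer: (3, 0, 0)

Derivation:
step 0: pivot 158 → sign +
step 1: pivot 266/79 → sign +
step 2: pivot 3/133 → sign +
signature = (3, 0, 0)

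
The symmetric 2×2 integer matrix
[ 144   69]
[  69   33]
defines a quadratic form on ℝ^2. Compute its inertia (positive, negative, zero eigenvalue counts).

step 0: pivot 144 → sign +
step 1: pivot -1/16 → sign −
signature = (1, 1, 0)

Answer: (1, 1, 0)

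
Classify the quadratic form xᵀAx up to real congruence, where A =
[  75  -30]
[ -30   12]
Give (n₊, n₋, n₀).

step 0: pivot 75 → sign +
step 1: row/col 1 already zero → sign 0
signature = (1, 0, 1)

Answer: (1, 0, 1)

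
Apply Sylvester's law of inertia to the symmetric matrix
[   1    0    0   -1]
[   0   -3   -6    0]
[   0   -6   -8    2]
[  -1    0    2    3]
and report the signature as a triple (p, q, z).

step 0: pivot 1 → sign +
step 1: pivot -3 → sign −
step 2: pivot 4 → sign +
step 3: pivot 1 → sign +
signature = (3, 1, 0)

Answer: (3, 1, 0)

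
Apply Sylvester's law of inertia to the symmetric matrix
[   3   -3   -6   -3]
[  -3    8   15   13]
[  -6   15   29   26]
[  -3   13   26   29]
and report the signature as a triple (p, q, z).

Answer: (4, 0, 0)

Derivation:
step 0: pivot 3 → sign +
step 1: pivot 5 → sign +
step 2: pivot 4/5 → sign +
step 3: pivot 1 → sign +
signature = (4, 0, 0)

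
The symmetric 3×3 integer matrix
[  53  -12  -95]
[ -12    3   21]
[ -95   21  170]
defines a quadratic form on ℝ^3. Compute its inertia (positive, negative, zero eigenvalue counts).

Answer: (2, 1, 0)

Derivation:
step 0: pivot 53 → sign +
step 1: pivot 15/53 → sign +
step 2: pivot -6/5 → sign −
signature = (2, 1, 0)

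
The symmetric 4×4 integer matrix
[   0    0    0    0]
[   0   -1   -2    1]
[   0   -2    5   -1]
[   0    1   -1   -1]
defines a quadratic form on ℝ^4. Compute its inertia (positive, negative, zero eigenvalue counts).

step 0: pivot -1 → sign −
step 1: pivot 9 → sign +
step 2: pivot -1 → sign −
step 3: row/col 3 already zero → sign 0
signature = (1, 2, 1)

Answer: (1, 2, 1)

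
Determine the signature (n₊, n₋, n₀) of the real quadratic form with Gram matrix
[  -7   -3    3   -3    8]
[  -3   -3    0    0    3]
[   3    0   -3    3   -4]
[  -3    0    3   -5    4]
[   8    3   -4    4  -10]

Answer: (0, 5, 0)

Derivation:
step 0: pivot -7 → sign −
step 1: pivot -12/7 → sign −
step 2: pivot -3/4 → sign −
step 3: pivot -2 → sign −
step 4: pivot -2/3 → sign −
signature = (0, 5, 0)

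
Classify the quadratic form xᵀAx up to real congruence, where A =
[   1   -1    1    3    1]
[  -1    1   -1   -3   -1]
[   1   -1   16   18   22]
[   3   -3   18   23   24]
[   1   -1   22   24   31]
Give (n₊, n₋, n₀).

Answer: (3, 1, 1)

Derivation:
step 0: pivot 1 → sign +
step 1: pivot 15 → sign +
step 2: pivot -1 → sign −
step 3: pivot 3/5 → sign +
step 4: row/col 4 already zero → sign 0
signature = (3, 1, 1)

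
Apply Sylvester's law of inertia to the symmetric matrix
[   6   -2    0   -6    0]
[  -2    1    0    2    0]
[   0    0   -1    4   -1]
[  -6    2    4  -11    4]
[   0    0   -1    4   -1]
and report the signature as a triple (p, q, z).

Answer: (2, 2, 1)

Derivation:
step 0: pivot 6 → sign +
step 1: pivot 1/3 → sign +
step 2: pivot -1 → sign −
step 3: pivot -1 → sign −
step 4: row/col 4 already zero → sign 0
signature = (2, 2, 1)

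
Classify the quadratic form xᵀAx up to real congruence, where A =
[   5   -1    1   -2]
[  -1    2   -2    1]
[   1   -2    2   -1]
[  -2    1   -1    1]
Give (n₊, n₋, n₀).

Answer: (2, 0, 2)

Derivation:
step 0: pivot 5 → sign +
step 1: pivot 9/5 → sign +
step 2: row/col 2 already zero → sign 0
step 3: row/col 3 already zero → sign 0
signature = (2, 0, 2)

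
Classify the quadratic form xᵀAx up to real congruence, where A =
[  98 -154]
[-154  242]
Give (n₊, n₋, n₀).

Answer: (1, 0, 1)

Derivation:
step 0: pivot 98 → sign +
step 1: row/col 1 already zero → sign 0
signature = (1, 0, 1)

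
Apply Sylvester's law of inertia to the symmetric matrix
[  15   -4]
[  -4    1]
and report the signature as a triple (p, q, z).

Answer: (1, 1, 0)

Derivation:
step 0: pivot 15 → sign +
step 1: pivot -1/15 → sign −
signature = (1, 1, 0)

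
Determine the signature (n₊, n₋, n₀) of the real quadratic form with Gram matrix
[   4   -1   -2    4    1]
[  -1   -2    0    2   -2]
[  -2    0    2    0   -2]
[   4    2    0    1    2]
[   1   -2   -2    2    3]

step 0: pivot 4 → sign +
step 1: pivot -9/4 → sign −
step 2: pivot 10/9 → sign +
step 3: pivot -3/5 → sign −
step 4: pivot 3 → sign +
signature = (3, 2, 0)

Answer: (3, 2, 0)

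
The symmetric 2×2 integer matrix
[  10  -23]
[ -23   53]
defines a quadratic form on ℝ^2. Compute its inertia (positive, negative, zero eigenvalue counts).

Answer: (2, 0, 0)

Derivation:
step 0: pivot 10 → sign +
step 1: pivot 1/10 → sign +
signature = (2, 0, 0)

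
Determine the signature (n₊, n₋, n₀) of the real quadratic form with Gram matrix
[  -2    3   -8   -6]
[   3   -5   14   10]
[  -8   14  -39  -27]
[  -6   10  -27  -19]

Answer: (1, 2, 1)

Derivation:
step 0: pivot -2 → sign −
step 1: pivot -1/2 → sign −
step 2: pivot 1 → sign +
step 3: row/col 3 already zero → sign 0
signature = (1, 2, 1)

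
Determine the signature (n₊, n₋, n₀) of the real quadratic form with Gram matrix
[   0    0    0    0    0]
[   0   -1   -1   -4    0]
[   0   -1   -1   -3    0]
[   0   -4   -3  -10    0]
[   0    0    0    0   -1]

step 0: pivot -1 → sign −
step 1: pivot 6 → sign +
step 2: pivot -1/6 → sign −
step 3: pivot -1 → sign −
step 4: row/col 4 already zero → sign 0
signature = (1, 3, 1)

Answer: (1, 3, 1)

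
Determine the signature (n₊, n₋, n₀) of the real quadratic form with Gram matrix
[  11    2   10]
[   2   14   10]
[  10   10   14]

step 0: pivot 11 → sign +
step 1: pivot 150/11 → sign +
step 2: row/col 2 already zero → sign 0
signature = (2, 0, 1)

Answer: (2, 0, 1)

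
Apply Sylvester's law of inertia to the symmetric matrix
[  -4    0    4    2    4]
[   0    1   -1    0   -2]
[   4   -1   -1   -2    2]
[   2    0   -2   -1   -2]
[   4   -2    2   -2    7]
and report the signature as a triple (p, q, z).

Answer: (2, 2, 1)

Derivation:
step 0: pivot -4 → sign −
step 1: pivot 1 → sign +
step 2: pivot 2 → sign +
step 3: pivot -1 → sign −
step 4: row/col 4 already zero → sign 0
signature = (2, 2, 1)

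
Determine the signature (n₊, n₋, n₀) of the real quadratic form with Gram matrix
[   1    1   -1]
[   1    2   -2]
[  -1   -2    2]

Answer: (2, 0, 1)

Derivation:
step 0: pivot 1 → sign +
step 1: pivot 1 → sign +
step 2: row/col 2 already zero → sign 0
signature = (2, 0, 1)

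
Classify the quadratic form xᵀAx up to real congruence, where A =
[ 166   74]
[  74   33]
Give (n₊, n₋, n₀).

Answer: (2, 0, 0)

Derivation:
step 0: pivot 166 → sign +
step 1: pivot 1/83 → sign +
signature = (2, 0, 0)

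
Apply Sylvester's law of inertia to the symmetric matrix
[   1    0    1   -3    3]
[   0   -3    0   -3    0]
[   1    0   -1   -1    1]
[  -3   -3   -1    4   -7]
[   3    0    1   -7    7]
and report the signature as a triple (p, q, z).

Answer: (1, 2, 2)

Derivation:
step 0: pivot 1 → sign +
step 1: pivot -3 → sign −
step 2: pivot -2 → sign −
step 3: row/col 3 already zero → sign 0
step 4: row/col 4 already zero → sign 0
signature = (1, 2, 2)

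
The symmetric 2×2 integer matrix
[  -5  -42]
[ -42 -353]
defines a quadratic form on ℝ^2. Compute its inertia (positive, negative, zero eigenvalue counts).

step 0: pivot -5 → sign −
step 1: pivot -1/5 → sign −
signature = (0, 2, 0)

Answer: (0, 2, 0)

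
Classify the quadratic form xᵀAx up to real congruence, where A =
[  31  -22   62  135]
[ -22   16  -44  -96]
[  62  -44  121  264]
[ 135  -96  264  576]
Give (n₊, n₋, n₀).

step 0: pivot 31 → sign +
step 1: pivot 12/31 → sign +
step 2: pivot -3 → sign −
step 3: row/col 3 already zero → sign 0
signature = (2, 1, 1)

Answer: (2, 1, 1)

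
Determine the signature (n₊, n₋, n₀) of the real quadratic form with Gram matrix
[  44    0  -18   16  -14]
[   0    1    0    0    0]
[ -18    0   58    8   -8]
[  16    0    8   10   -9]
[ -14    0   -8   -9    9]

step 0: pivot 44 → sign +
step 1: pivot 1 → sign +
step 2: pivot 557/11 → sign +
step 3: pivot 2/557 → sign +
step 4: pivot 1/2 → sign +
signature = (5, 0, 0)

Answer: (5, 0, 0)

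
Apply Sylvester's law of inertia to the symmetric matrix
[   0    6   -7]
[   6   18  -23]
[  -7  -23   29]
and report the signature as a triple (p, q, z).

Answer: (1, 2, 0)

Derivation:
step 0: pivot 18 → sign +
step 1: pivot -2 → sign −
step 2: pivot -1/6 → sign −
signature = (1, 2, 0)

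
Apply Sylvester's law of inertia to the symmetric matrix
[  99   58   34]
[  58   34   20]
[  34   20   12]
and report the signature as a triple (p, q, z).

step 0: pivot 99 → sign +
step 1: pivot 2/99 → sign +
step 2: row/col 2 already zero → sign 0
signature = (2, 0, 1)

Answer: (2, 0, 1)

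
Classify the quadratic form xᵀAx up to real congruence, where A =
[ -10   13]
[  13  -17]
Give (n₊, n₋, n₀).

Answer: (0, 2, 0)

Derivation:
step 0: pivot -10 → sign −
step 1: pivot -1/10 → sign −
signature = (0, 2, 0)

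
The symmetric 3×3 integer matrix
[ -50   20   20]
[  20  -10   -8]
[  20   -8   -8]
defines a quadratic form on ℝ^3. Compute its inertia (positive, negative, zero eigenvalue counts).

Answer: (0, 2, 1)

Derivation:
step 0: pivot -50 → sign −
step 1: pivot -2 → sign −
step 2: row/col 2 already zero → sign 0
signature = (0, 2, 1)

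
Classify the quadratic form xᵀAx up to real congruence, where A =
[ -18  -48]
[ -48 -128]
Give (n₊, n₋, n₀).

step 0: pivot -18 → sign −
step 1: row/col 1 already zero → sign 0
signature = (0, 1, 1)

Answer: (0, 1, 1)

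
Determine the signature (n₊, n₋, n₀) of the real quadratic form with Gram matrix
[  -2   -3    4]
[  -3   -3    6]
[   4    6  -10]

step 0: pivot -2 → sign −
step 1: pivot 3/2 → sign +
step 2: pivot -2 → sign −
signature = (1, 2, 0)

Answer: (1, 2, 0)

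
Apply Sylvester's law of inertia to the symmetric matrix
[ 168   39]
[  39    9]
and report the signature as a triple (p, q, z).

step 0: pivot 168 → sign +
step 1: pivot -3/56 → sign −
signature = (1, 1, 0)

Answer: (1, 1, 0)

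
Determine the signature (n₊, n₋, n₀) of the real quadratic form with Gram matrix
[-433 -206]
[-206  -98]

Answer: (1, 1, 0)

Derivation:
step 0: pivot -433 → sign −
step 1: pivot 2/433 → sign +
signature = (1, 1, 0)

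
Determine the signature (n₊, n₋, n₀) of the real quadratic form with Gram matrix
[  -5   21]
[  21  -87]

step 0: pivot -5 → sign −
step 1: pivot 6/5 → sign +
signature = (1, 1, 0)

Answer: (1, 1, 0)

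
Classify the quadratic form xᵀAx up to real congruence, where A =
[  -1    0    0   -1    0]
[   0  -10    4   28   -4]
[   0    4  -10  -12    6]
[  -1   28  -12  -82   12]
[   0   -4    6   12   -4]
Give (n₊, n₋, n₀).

step 0: pivot -1 → sign −
step 1: pivot -10 → sign −
step 2: pivot -42/5 → sign −
step 3: pivot -53/21 → sign −
step 4: pivot -2/53 → sign −
signature = (0, 5, 0)

Answer: (0, 5, 0)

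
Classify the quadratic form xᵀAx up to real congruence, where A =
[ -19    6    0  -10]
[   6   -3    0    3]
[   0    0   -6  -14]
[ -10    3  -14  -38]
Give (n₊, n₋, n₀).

Answer: (0, 4, 0)

Derivation:
step 0: pivot -19 → sign −
step 1: pivot -21/19 → sign −
step 2: pivot -6 → sign −
step 3: pivot -1/21 → sign −
signature = (0, 4, 0)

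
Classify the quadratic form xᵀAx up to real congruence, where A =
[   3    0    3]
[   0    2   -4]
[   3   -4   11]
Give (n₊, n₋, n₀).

Answer: (2, 0, 1)

Derivation:
step 0: pivot 3 → sign +
step 1: pivot 2 → sign +
step 2: row/col 2 already zero → sign 0
signature = (2, 0, 1)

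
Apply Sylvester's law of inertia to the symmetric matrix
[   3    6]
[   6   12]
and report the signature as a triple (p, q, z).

Answer: (1, 0, 1)

Derivation:
step 0: pivot 3 → sign +
step 1: row/col 1 already zero → sign 0
signature = (1, 0, 1)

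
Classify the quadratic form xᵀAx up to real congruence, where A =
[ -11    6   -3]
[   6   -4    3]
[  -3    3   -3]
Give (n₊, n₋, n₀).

Answer: (1, 2, 0)

Derivation:
step 0: pivot -11 → sign −
step 1: pivot -8/11 → sign −
step 2: pivot 3/8 → sign +
signature = (1, 2, 0)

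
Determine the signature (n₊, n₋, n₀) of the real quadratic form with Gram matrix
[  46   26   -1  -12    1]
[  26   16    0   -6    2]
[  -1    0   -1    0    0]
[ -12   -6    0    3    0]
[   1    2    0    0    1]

step 0: pivot 46 → sign +
step 1: pivot 30/23 → sign +
step 2: pivot -19/15 → sign −
step 3: pivot -6/19 → sign −
step 4: row/col 4 already zero → sign 0
signature = (2, 2, 1)

Answer: (2, 2, 1)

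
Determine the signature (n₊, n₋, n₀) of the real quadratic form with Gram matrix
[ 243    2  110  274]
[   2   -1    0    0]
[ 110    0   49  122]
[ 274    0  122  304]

step 0: pivot 243 → sign +
step 1: pivot -247/243 → sign −
step 2: pivot 3/247 → sign +
step 3: row/col 3 already zero → sign 0
signature = (2, 1, 1)

Answer: (2, 1, 1)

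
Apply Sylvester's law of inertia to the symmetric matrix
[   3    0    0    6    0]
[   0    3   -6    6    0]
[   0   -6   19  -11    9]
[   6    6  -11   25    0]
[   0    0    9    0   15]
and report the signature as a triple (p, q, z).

step 0: pivot 3 → sign +
step 1: pivot 3 → sign +
step 2: pivot 7 → sign +
step 3: pivot 6/7 → sign +
step 4: pivot 3/2 → sign +
signature = (5, 0, 0)

Answer: (5, 0, 0)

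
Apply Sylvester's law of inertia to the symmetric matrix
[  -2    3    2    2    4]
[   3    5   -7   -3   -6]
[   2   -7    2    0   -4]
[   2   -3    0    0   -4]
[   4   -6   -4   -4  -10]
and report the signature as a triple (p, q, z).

step 0: pivot -2 → sign −
step 1: pivot 19/2 → sign +
step 2: pivot 44/19 → sign +
step 3: pivot 3/11 → sign +
step 4: pivot -2 → sign −
signature = (3, 2, 0)

Answer: (3, 2, 0)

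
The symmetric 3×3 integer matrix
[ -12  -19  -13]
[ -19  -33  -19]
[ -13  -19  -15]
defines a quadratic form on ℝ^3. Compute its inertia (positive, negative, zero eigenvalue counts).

Answer: (0, 3, 0)

Derivation:
step 0: pivot -12 → sign −
step 1: pivot -35/12 → sign −
step 2: pivot -2/35 → sign −
signature = (0, 3, 0)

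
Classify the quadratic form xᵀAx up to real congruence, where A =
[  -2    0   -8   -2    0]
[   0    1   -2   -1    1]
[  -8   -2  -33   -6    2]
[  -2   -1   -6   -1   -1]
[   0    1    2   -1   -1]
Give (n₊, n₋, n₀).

Answer: (2, 2, 1)

Derivation:
step 0: pivot -2 → sign −
step 1: pivot 1 → sign +
step 2: pivot -5 → sign −
step 3: pivot 6/5 → sign +
step 4: row/col 4 already zero → sign 0
signature = (2, 2, 1)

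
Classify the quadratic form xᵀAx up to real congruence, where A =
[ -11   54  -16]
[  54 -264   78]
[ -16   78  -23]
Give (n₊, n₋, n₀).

Answer: (1, 1, 1)

Derivation:
step 0: pivot -11 → sign −
step 1: pivot 12/11 → sign +
step 2: row/col 2 already zero → sign 0
signature = (1, 1, 1)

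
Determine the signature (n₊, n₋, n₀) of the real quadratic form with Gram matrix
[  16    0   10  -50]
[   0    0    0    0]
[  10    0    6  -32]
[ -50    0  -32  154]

step 0: pivot 16 → sign +
step 1: pivot -1/4 → sign −
step 2: row/col 2 already zero → sign 0
step 3: row/col 3 already zero → sign 0
signature = (1, 1, 2)

Answer: (1, 1, 2)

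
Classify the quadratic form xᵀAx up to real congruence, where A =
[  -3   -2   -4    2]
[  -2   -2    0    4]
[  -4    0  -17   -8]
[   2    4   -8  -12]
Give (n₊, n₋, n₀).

step 0: pivot -3 → sign −
step 1: pivot -2/3 → sign −
step 2: pivot -1 → sign −
step 3: row/col 3 already zero → sign 0
signature = (0, 3, 1)

Answer: (0, 3, 1)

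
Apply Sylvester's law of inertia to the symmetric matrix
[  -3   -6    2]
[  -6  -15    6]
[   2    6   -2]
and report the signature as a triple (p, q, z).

step 0: pivot -3 → sign −
step 1: pivot -3 → sign −
step 2: pivot 2/3 → sign +
signature = (1, 2, 0)

Answer: (1, 2, 0)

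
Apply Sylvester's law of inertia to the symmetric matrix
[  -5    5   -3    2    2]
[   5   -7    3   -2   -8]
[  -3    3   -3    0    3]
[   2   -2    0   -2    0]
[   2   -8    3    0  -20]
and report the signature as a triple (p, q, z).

step 0: pivot -5 → sign −
step 1: pivot -2 → sign −
step 2: pivot -6/5 → sign −
step 3: pivot 3/2 → sign +
step 4: pivot -2/3 → sign −
signature = (1, 4, 0)

Answer: (1, 4, 0)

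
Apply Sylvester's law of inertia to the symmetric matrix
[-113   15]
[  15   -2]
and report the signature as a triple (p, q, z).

step 0: pivot -113 → sign −
step 1: pivot -1/113 → sign −
signature = (0, 2, 0)

Answer: (0, 2, 0)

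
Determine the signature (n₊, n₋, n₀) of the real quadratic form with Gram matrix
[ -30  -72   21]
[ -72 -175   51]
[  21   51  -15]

Answer: (0, 3, 0)

Derivation:
step 0: pivot -30 → sign −
step 1: pivot -11/5 → sign −
step 2: pivot -3/22 → sign −
signature = (0, 3, 0)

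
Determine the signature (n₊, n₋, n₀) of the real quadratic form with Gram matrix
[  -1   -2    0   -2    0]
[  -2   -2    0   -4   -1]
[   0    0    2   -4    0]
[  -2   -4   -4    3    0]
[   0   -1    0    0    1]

Answer: (3, 2, 0)

Derivation:
step 0: pivot -1 → sign −
step 1: pivot 2 → sign +
step 2: pivot 2 → sign +
step 3: pivot -1 → sign −
step 4: pivot 1/2 → sign +
signature = (3, 2, 0)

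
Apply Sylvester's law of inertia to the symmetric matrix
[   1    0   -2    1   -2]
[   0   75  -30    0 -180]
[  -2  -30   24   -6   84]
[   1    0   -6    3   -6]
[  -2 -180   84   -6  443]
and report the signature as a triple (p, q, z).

step 0: pivot 1 → sign +
step 1: pivot 75 → sign +
step 2: pivot 8 → sign +
step 3: pivot -1 → sign −
step 4: row/col 4 already zero → sign 0
signature = (3, 1, 1)

Answer: (3, 1, 1)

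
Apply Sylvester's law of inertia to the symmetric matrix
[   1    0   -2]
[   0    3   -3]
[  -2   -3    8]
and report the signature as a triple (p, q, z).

Answer: (3, 0, 0)

Derivation:
step 0: pivot 1 → sign +
step 1: pivot 3 → sign +
step 2: pivot 1 → sign +
signature = (3, 0, 0)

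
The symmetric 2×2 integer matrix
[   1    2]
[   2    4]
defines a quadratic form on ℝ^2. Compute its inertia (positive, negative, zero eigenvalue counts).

step 0: pivot 1 → sign +
step 1: row/col 1 already zero → sign 0
signature = (1, 0, 1)

Answer: (1, 0, 1)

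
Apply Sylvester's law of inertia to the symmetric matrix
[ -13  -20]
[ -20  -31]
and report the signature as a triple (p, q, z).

Answer: (0, 2, 0)

Derivation:
step 0: pivot -13 → sign −
step 1: pivot -3/13 → sign −
signature = (0, 2, 0)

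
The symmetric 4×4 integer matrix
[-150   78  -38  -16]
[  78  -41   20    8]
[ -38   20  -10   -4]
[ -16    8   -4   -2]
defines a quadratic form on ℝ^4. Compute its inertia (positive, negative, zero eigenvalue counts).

Answer: (0, 3, 1)

Derivation:
step 0: pivot -150 → sign −
step 1: pivot -11/25 → sign −
step 2: pivot -8/33 → sign −
step 3: row/col 3 already zero → sign 0
signature = (0, 3, 1)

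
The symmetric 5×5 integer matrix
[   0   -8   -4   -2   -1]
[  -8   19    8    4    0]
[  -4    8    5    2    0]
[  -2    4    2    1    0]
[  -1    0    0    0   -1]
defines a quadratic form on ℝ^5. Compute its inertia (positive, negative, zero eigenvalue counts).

step 0: pivot 19 → sign +
step 1: pivot -64/19 → sign −
step 2: pivot 7/4 → sign +
step 3: pivot 3/28 → sign +
step 4: pivot -3/4 → sign −
signature = (3, 2, 0)

Answer: (3, 2, 0)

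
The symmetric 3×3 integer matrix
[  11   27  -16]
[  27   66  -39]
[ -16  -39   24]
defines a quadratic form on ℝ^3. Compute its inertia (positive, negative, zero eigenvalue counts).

step 0: pivot 11 → sign +
step 1: pivot -3/11 → sign −
step 2: pivot 1 → sign +
signature = (2, 1, 0)

Answer: (2, 1, 0)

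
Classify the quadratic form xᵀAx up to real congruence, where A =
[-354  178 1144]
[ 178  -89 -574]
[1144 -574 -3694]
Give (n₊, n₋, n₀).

step 0: pivot -354 → sign −
step 1: pivot 89/177 → sign +
step 2: pivot -2/89 → sign −
signature = (1, 2, 0)

Answer: (1, 2, 0)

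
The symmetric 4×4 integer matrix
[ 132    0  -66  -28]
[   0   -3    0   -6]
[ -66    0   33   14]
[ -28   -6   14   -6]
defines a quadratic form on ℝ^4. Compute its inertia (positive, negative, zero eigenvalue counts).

Answer: (2, 1, 1)

Derivation:
step 0: pivot 132 → sign +
step 1: pivot -3 → sign −
step 2: pivot 2/33 → sign +
step 3: row/col 3 already zero → sign 0
signature = (2, 1, 1)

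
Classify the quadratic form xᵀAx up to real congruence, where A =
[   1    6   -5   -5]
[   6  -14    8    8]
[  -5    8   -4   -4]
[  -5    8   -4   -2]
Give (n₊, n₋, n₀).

Answer: (2, 2, 0)

Derivation:
step 0: pivot 1 → sign +
step 1: pivot -50 → sign −
step 2: pivot -3/25 → sign −
step 3: pivot 2 → sign +
signature = (2, 2, 0)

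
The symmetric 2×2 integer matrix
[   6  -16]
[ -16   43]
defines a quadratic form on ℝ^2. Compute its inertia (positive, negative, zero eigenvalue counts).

step 0: pivot 6 → sign +
step 1: pivot 1/3 → sign +
signature = (2, 0, 0)

Answer: (2, 0, 0)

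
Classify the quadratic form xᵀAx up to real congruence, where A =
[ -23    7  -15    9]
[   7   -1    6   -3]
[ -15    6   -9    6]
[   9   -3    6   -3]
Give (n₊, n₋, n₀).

step 0: pivot -23 → sign −
step 1: pivot 26/23 → sign +
step 2: pivot -27/26 → sign −
step 3: pivot 2/3 → sign +
signature = (2, 2, 0)

Answer: (2, 2, 0)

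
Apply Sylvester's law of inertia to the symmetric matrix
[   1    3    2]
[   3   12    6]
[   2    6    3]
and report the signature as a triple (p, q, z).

Answer: (2, 1, 0)

Derivation:
step 0: pivot 1 → sign +
step 1: pivot 3 → sign +
step 2: pivot -1 → sign −
signature = (2, 1, 0)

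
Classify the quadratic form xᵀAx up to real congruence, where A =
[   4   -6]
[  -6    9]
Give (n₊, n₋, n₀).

step 0: pivot 4 → sign +
step 1: row/col 1 already zero → sign 0
signature = (1, 0, 1)

Answer: (1, 0, 1)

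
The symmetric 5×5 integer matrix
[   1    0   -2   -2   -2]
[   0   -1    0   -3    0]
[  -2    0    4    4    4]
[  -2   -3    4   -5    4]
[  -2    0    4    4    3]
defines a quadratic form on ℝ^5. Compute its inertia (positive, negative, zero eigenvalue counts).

step 0: pivot 1 → sign +
step 1: pivot -1 → sign −
step 2: pivot -1 → sign −
step 3: row/col 3 already zero → sign 0
step 4: row/col 4 already zero → sign 0
signature = (1, 2, 2)

Answer: (1, 2, 2)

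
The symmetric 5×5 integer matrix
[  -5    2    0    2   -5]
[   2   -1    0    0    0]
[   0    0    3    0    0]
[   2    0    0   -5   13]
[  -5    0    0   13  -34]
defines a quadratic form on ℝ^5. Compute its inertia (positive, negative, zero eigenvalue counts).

Answer: (1, 3, 1)

Derivation:
step 0: pivot -5 → sign −
step 1: pivot -1/5 → sign −
step 2: pivot 3 → sign +
step 3: pivot -1 → sign −
step 4: row/col 4 already zero → sign 0
signature = (1, 3, 1)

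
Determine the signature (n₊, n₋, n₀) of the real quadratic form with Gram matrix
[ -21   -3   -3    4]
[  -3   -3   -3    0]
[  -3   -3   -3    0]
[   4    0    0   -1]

step 0: pivot -21 → sign −
step 1: pivot -18/7 → sign −
step 2: pivot -1/9 → sign −
step 3: row/col 3 already zero → sign 0
signature = (0, 3, 1)

Answer: (0, 3, 1)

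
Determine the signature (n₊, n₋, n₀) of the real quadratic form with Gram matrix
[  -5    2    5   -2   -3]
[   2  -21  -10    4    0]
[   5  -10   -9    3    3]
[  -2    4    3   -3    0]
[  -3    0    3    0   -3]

step 0: pivot -5 → sign −
step 1: pivot -101/5 → sign −
step 2: pivot -84/101 → sign −
step 3: pivot -45/28 → sign −
step 4: pivot -2/5 → sign −
signature = (0, 5, 0)

Answer: (0, 5, 0)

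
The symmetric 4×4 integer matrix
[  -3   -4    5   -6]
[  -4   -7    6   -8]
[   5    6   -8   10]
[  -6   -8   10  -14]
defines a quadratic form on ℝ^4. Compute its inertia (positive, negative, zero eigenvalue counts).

step 0: pivot -3 → sign −
step 1: pivot -5/3 → sign −
step 2: pivot 3/5 → sign +
step 3: pivot -2 → sign −
signature = (1, 3, 0)

Answer: (1, 3, 0)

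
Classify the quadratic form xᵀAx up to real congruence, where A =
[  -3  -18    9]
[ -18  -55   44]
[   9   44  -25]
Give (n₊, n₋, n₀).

step 0: pivot -3 → sign −
step 1: pivot 53 → sign +
step 2: pivot 6/53 → sign +
signature = (2, 1, 0)

Answer: (2, 1, 0)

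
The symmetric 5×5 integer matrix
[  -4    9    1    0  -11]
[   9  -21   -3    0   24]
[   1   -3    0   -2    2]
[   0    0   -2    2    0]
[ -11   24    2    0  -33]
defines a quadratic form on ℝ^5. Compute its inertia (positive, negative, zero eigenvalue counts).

Answer: (1, 4, 0)

Derivation:
step 0: pivot -4 → sign −
step 1: pivot -3/4 → sign −
step 2: pivot 1 → sign +
step 3: pivot -2 → sign −
step 4: pivot -2 → sign −
signature = (1, 4, 0)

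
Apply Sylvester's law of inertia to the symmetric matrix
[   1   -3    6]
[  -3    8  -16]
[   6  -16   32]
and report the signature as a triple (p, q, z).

Answer: (1, 1, 1)

Derivation:
step 0: pivot 1 → sign +
step 1: pivot -1 → sign −
step 2: row/col 2 already zero → sign 0
signature = (1, 1, 1)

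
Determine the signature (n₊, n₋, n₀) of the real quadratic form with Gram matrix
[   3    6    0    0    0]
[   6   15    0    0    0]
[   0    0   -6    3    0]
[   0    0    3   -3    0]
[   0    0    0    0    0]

step 0: pivot 3 → sign +
step 1: pivot 3 → sign +
step 2: pivot -6 → sign −
step 3: pivot -3/2 → sign −
step 4: row/col 4 already zero → sign 0
signature = (2, 2, 1)

Answer: (2, 2, 1)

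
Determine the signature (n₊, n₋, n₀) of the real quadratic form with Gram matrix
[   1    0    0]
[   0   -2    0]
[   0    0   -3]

step 0: pivot 1 → sign +
step 1: pivot -2 → sign −
step 2: pivot -3 → sign −
signature = (1, 2, 0)

Answer: (1, 2, 0)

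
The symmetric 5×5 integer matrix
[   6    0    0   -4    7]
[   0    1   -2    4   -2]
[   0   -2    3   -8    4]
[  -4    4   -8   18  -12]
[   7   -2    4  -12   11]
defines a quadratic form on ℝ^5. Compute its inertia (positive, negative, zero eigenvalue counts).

step 0: pivot 6 → sign +
step 1: pivot 1 → sign +
step 2: pivot -1 → sign −
step 3: pivot -2/3 → sign −
step 4: pivot -1/2 → sign −
signature = (2, 3, 0)

Answer: (2, 3, 0)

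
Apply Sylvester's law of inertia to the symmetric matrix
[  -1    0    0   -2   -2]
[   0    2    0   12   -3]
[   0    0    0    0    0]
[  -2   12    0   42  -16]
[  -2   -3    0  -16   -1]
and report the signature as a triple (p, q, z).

Answer: (1, 3, 1)

Derivation:
step 0: pivot -1 → sign −
step 1: pivot 2 → sign +
step 2: pivot -26 → sign −
step 3: pivot -3/26 → sign −
step 4: row/col 4 already zero → sign 0
signature = (1, 3, 1)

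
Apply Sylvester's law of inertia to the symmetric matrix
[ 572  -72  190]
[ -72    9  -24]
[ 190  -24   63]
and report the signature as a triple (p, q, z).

step 0: pivot 572 → sign +
step 1: pivot -9/143 → sign −
step 2: row/col 2 already zero → sign 0
signature = (1, 1, 1)

Answer: (1, 1, 1)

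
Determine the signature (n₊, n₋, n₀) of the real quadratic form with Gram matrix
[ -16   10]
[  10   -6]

Answer: (1, 1, 0)

Derivation:
step 0: pivot -16 → sign −
step 1: pivot 1/4 → sign +
signature = (1, 1, 0)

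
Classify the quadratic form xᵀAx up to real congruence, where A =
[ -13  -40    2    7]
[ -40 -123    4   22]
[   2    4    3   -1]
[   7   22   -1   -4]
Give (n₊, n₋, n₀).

step 0: pivot -13 → sign −
step 1: pivot 1/13 → sign +
step 2: pivot -57 → sign −
step 3: pivot -2/57 → sign −
signature = (1, 3, 0)

Answer: (1, 3, 0)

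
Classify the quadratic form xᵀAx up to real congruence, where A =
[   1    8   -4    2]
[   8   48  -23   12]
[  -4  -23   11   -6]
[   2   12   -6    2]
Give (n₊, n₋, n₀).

step 0: pivot 1 → sign +
step 1: pivot -16 → sign −
step 2: pivot 1/16 → sign +
step 3: pivot -2 → sign −
signature = (2, 2, 0)

Answer: (2, 2, 0)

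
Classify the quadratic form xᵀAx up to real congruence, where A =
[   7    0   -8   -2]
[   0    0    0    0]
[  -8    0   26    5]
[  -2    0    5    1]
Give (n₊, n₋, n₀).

step 0: pivot 7 → sign +
step 1: pivot 118/7 → sign +
step 2: pivot -1/118 → sign −
step 3: row/col 3 already zero → sign 0
signature = (2, 1, 1)

Answer: (2, 1, 1)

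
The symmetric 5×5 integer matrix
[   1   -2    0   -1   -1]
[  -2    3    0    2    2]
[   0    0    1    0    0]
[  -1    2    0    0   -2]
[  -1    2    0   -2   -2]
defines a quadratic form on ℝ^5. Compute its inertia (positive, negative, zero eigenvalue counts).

Answer: (3, 2, 0)

Derivation:
step 0: pivot 1 → sign +
step 1: pivot -1 → sign −
step 2: pivot 1 → sign +
step 3: pivot -1 → sign −
step 4: pivot 6 → sign +
signature = (3, 2, 0)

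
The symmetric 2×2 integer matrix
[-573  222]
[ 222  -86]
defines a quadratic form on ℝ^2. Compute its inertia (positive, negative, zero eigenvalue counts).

Answer: (1, 1, 0)

Derivation:
step 0: pivot -573 → sign −
step 1: pivot 2/191 → sign +
signature = (1, 1, 0)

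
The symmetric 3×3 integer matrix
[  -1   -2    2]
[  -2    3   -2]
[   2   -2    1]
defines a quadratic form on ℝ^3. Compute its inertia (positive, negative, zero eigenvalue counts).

step 0: pivot -1 → sign −
step 1: pivot 7 → sign +
step 2: pivot -1/7 → sign −
signature = (1, 2, 0)

Answer: (1, 2, 0)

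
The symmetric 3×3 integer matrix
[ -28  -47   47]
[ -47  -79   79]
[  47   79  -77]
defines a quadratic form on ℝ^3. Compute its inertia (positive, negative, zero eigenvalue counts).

Answer: (1, 2, 0)

Derivation:
step 0: pivot -28 → sign −
step 1: pivot -3/28 → sign −
step 2: pivot 2 → sign +
signature = (1, 2, 0)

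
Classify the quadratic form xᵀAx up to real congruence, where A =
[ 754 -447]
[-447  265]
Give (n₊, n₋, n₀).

step 0: pivot 754 → sign +
step 1: pivot 1/754 → sign +
signature = (2, 0, 0)

Answer: (2, 0, 0)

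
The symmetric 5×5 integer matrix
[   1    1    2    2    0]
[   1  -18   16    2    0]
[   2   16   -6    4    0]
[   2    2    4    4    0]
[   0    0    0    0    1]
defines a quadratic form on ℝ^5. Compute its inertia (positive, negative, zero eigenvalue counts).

Answer: (3, 1, 1)

Derivation:
step 0: pivot 1 → sign +
step 1: pivot -19 → sign −
step 2: pivot 6/19 → sign +
step 3: pivot 1 → sign +
step 4: row/col 4 already zero → sign 0
signature = (3, 1, 1)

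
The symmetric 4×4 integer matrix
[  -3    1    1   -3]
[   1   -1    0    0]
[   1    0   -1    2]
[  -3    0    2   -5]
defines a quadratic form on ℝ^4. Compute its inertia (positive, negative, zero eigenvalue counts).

Answer: (0, 3, 1)

Derivation:
step 0: pivot -3 → sign −
step 1: pivot -2/3 → sign −
step 2: pivot -1/2 → sign −
step 3: row/col 3 already zero → sign 0
signature = (0, 3, 1)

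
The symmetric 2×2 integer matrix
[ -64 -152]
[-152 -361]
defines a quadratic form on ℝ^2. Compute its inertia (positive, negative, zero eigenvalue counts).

step 0: pivot -64 → sign −
step 1: row/col 1 already zero → sign 0
signature = (0, 1, 1)

Answer: (0, 1, 1)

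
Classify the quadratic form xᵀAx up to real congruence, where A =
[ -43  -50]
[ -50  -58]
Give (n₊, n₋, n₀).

Answer: (1, 1, 0)

Derivation:
step 0: pivot -43 → sign −
step 1: pivot 6/43 → sign +
signature = (1, 1, 0)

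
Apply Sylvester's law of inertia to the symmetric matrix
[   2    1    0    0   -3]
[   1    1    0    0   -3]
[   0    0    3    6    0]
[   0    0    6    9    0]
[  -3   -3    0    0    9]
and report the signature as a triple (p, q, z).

step 0: pivot 2 → sign +
step 1: pivot 1/2 → sign +
step 2: pivot 3 → sign +
step 3: pivot -3 → sign −
step 4: row/col 4 already zero → sign 0
signature = (3, 1, 1)

Answer: (3, 1, 1)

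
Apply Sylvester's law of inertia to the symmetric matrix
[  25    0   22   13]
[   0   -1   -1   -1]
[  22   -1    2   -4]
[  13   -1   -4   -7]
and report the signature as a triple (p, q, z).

step 0: pivot 25 → sign +
step 1: pivot -1 → sign −
step 2: pivot -409/25 → sign −
step 3: pivot -6/409 → sign −
signature = (1, 3, 0)

Answer: (1, 3, 0)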